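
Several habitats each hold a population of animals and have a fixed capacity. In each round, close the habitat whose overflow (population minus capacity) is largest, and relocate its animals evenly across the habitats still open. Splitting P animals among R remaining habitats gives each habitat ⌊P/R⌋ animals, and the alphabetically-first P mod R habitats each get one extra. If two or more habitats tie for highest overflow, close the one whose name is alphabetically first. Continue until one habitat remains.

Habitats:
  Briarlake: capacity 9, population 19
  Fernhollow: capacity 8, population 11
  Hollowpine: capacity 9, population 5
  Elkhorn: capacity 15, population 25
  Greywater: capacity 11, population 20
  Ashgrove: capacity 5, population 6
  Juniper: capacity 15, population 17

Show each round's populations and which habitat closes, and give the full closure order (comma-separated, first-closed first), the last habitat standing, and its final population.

Closure order: Briarlake, Elkhorn, Greywater, Ashgrove, Fernhollow, Juniper
Last habitat: Hollowpine with 103 animals

Round 1: Ashgrove=6 Briarlake=19 Elkhorn=25 Fernhollow=11 Greywater=20 Hollowpine=5 Juniper=17 → close Briarlake (overflow 10)
  19÷6 = 3 each, +1 to first 1
Round 2: Ashgrove=10 Elkhorn=28 Fernhollow=14 Greywater=23 Hollowpine=8 Juniper=20 → close Elkhorn (overflow 13)
  28÷5 = 5 each, +1 to first 3
Round 3: Ashgrove=16 Fernhollow=20 Greywater=29 Hollowpine=13 Juniper=25 → close Greywater (overflow 18)
  29÷4 = 7 each, +1 to first 1
Round 4: Ashgrove=24 Fernhollow=27 Hollowpine=20 Juniper=32 → close Ashgrove (overflow 19)
  24÷3 = 8 each, +1 to first 0
Round 5: Fernhollow=35 Hollowpine=28 Juniper=40 → close Fernhollow (overflow 27)
  35÷2 = 17 each, +1 to first 1
Round 6: Hollowpine=46 Juniper=57 → close Juniper (overflow 42)
  57÷1 = 57 each, +1 to first 0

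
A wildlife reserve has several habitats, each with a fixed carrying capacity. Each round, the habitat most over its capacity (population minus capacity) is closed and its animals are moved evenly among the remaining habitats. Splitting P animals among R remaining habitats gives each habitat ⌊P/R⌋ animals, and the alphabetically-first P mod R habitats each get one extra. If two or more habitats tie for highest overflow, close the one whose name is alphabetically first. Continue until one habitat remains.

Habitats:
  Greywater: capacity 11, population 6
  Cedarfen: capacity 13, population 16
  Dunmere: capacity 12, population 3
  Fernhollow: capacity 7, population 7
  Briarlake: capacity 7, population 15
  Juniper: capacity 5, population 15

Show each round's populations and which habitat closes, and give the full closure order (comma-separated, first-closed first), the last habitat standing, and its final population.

Closure order: Juniper, Briarlake, Cedarfen, Fernhollow, Greywater
Last habitat: Dunmere with 62 animals

Round 1: Briarlake=15 Cedarfen=16 Dunmere=3 Fernhollow=7 Greywater=6 Juniper=15 → close Juniper (overflow 10)
  15÷5 = 3 each, +1 to first 0
Round 2: Briarlake=18 Cedarfen=19 Dunmere=6 Fernhollow=10 Greywater=9 → close Briarlake (overflow 11)
  18÷4 = 4 each, +1 to first 2
Round 3: Cedarfen=24 Dunmere=11 Fernhollow=14 Greywater=13 → close Cedarfen (overflow 11)
  24÷3 = 8 each, +1 to first 0
Round 4: Dunmere=19 Fernhollow=22 Greywater=21 → close Fernhollow (overflow 15)
  22÷2 = 11 each, +1 to first 0
Round 5: Dunmere=30 Greywater=32 → close Greywater (overflow 21)
  32÷1 = 32 each, +1 to first 0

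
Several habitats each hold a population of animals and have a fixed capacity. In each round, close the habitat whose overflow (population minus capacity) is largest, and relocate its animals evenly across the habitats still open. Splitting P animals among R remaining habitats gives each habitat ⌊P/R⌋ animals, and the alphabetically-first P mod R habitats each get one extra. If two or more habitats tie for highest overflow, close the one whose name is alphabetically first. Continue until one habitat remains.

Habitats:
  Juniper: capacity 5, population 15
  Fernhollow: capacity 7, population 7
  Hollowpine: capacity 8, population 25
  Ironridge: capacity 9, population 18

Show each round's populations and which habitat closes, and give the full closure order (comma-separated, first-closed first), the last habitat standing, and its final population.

Closure order: Hollowpine, Juniper, Ironridge
Last habitat: Fernhollow with 65 animals

Round 1: Fernhollow=7 Hollowpine=25 Ironridge=18 Juniper=15 → close Hollowpine (overflow 17)
  25÷3 = 8 each, +1 to first 1
Round 2: Fernhollow=16 Ironridge=26 Juniper=23 → close Juniper (overflow 18)
  23÷2 = 11 each, +1 to first 1
Round 3: Fernhollow=28 Ironridge=37 → close Ironridge (overflow 28)
  37÷1 = 37 each, +1 to first 0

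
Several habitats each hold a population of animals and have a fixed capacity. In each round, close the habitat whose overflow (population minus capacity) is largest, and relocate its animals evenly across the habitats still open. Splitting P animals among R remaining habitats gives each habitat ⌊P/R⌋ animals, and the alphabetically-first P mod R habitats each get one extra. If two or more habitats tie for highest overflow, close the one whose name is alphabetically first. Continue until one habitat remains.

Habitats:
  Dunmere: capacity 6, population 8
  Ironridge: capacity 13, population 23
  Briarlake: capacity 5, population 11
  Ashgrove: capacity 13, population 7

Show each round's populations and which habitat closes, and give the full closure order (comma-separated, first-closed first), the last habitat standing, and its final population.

Closure order: Ironridge, Briarlake, Dunmere
Last habitat: Ashgrove with 49 animals

Round 1: Ashgrove=7 Briarlake=11 Dunmere=8 Ironridge=23 → close Ironridge (overflow 10)
  23÷3 = 7 each, +1 to first 2
Round 2: Ashgrove=15 Briarlake=19 Dunmere=15 → close Briarlake (overflow 14)
  19÷2 = 9 each, +1 to first 1
Round 3: Ashgrove=25 Dunmere=24 → close Dunmere (overflow 18)
  24÷1 = 24 each, +1 to first 0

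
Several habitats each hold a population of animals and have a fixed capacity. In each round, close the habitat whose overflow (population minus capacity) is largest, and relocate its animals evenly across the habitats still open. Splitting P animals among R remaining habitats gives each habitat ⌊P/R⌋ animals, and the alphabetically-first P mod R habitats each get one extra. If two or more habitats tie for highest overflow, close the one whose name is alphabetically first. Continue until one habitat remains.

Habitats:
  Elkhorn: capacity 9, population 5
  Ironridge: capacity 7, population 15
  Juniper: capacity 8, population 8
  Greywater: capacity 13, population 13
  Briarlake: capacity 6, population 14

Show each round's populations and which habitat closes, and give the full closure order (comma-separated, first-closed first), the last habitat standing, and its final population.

Closure order: Briarlake, Ironridge, Greywater, Juniper
Last habitat: Elkhorn with 55 animals

Round 1: Briarlake=14 Elkhorn=5 Greywater=13 Ironridge=15 Juniper=8 → close Briarlake (overflow 8)
  14÷4 = 3 each, +1 to first 2
Round 2: Elkhorn=9 Greywater=17 Ironridge=18 Juniper=11 → close Ironridge (overflow 11)
  18÷3 = 6 each, +1 to first 0
Round 3: Elkhorn=15 Greywater=23 Juniper=17 → close Greywater (overflow 10)
  23÷2 = 11 each, +1 to first 1
Round 4: Elkhorn=27 Juniper=28 → close Juniper (overflow 20)
  28÷1 = 28 each, +1 to first 0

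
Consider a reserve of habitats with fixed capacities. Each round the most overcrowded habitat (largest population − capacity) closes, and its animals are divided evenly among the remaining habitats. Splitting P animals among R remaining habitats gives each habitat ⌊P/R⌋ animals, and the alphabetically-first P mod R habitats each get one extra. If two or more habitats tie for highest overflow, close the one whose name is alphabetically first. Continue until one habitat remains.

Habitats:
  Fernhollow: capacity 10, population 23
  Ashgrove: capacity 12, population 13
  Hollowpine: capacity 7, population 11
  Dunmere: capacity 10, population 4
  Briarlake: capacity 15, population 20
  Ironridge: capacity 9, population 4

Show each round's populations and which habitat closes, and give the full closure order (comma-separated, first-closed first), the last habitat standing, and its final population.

Closure order: Fernhollow, Briarlake, Hollowpine, Ashgrove, Dunmere
Last habitat: Ironridge with 75 animals

Round 1: Ashgrove=13 Briarlake=20 Dunmere=4 Fernhollow=23 Hollowpine=11 Ironridge=4 → close Fernhollow (overflow 13)
  23÷5 = 4 each, +1 to first 3
Round 2: Ashgrove=18 Briarlake=25 Dunmere=9 Hollowpine=15 Ironridge=8 → close Briarlake (overflow 10)
  25÷4 = 6 each, +1 to first 1
Round 3: Ashgrove=25 Dunmere=15 Hollowpine=21 Ironridge=14 → close Hollowpine (overflow 14)
  21÷3 = 7 each, +1 to first 0
Round 4: Ashgrove=32 Dunmere=22 Ironridge=21 → close Ashgrove (overflow 20)
  32÷2 = 16 each, +1 to first 0
Round 5: Dunmere=38 Ironridge=37 → close Dunmere (overflow 28)
  38÷1 = 38 each, +1 to first 0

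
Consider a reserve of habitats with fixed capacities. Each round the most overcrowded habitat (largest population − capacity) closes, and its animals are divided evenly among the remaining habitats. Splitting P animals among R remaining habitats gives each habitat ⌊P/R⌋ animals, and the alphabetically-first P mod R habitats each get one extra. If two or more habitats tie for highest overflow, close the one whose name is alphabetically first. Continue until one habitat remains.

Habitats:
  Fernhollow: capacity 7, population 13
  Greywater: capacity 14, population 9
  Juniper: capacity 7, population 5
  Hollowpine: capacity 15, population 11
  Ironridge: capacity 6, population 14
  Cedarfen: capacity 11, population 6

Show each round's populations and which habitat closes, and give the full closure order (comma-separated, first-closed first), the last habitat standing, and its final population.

Round 1: Cedarfen=6 Fernhollow=13 Greywater=9 Hollowpine=11 Ironridge=14 Juniper=5 → close Ironridge (overflow 8)
  14÷5 = 2 each, +1 to first 4
Round 2: Cedarfen=9 Fernhollow=16 Greywater=12 Hollowpine=14 Juniper=7 → close Fernhollow (overflow 9)
  16÷4 = 4 each, +1 to first 0
Round 3: Cedarfen=13 Greywater=16 Hollowpine=18 Juniper=11 → close Juniper (overflow 4)
  11÷3 = 3 each, +1 to first 2
Round 4: Cedarfen=17 Greywater=20 Hollowpine=21 → close Cedarfen (overflow 6)
  17÷2 = 8 each, +1 to first 1
Round 5: Greywater=29 Hollowpine=29 → close Greywater (overflow 15)
  29÷1 = 29 each, +1 to first 0

Closure order: Ironridge, Fernhollow, Juniper, Cedarfen, Greywater
Last habitat: Hollowpine with 58 animals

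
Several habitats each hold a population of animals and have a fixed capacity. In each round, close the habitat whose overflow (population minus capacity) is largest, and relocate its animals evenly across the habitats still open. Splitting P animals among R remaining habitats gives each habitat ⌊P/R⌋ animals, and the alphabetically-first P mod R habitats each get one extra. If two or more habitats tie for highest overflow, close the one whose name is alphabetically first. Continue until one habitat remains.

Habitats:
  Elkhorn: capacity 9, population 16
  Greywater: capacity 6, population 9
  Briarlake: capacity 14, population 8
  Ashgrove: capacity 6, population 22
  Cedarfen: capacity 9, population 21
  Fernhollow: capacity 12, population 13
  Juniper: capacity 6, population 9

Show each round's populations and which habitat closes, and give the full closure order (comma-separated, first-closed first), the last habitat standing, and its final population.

Closure order: Ashgrove, Cedarfen, Elkhorn, Greywater, Fernhollow, Juniper
Last habitat: Briarlake with 98 animals

Round 1: Ashgrove=22 Briarlake=8 Cedarfen=21 Elkhorn=16 Fernhollow=13 Greywater=9 Juniper=9 → close Ashgrove (overflow 16)
  22÷6 = 3 each, +1 to first 4
Round 2: Briarlake=12 Cedarfen=25 Elkhorn=20 Fernhollow=17 Greywater=12 Juniper=12 → close Cedarfen (overflow 16)
  25÷5 = 5 each, +1 to first 0
Round 3: Briarlake=17 Elkhorn=25 Fernhollow=22 Greywater=17 Juniper=17 → close Elkhorn (overflow 16)
  25÷4 = 6 each, +1 to first 1
Round 4: Briarlake=24 Fernhollow=28 Greywater=23 Juniper=23 → close Greywater (overflow 17)
  23÷3 = 7 each, +1 to first 2
Round 5: Briarlake=32 Fernhollow=36 Juniper=30 → close Fernhollow (overflow 24)
  36÷2 = 18 each, +1 to first 0
Round 6: Briarlake=50 Juniper=48 → close Juniper (overflow 42)
  48÷1 = 48 each, +1 to first 0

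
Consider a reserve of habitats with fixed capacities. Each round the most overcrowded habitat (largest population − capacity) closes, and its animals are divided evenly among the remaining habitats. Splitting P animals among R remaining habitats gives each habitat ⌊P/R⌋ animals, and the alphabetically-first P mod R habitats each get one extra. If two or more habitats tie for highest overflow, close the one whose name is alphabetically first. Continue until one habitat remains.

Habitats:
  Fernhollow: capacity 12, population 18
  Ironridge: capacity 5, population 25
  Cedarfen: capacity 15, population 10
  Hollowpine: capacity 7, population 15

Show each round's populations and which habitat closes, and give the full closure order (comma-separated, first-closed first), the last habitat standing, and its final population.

Round 1: Cedarfen=10 Fernhollow=18 Hollowpine=15 Ironridge=25 → close Ironridge (overflow 20)
  25÷3 = 8 each, +1 to first 1
Round 2: Cedarfen=19 Fernhollow=26 Hollowpine=23 → close Hollowpine (overflow 16)
  23÷2 = 11 each, +1 to first 1
Round 3: Cedarfen=31 Fernhollow=37 → close Fernhollow (overflow 25)
  37÷1 = 37 each, +1 to first 0

Closure order: Ironridge, Hollowpine, Fernhollow
Last habitat: Cedarfen with 68 animals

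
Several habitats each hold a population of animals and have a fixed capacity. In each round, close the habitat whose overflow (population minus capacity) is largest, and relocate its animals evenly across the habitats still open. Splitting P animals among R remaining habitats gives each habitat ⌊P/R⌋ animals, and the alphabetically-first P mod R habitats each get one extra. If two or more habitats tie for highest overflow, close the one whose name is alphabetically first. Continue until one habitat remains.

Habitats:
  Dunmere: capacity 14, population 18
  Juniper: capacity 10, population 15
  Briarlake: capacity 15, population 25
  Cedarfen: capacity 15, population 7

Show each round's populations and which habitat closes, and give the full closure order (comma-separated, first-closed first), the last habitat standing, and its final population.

Closure order: Briarlake, Juniper, Dunmere
Last habitat: Cedarfen with 65 animals

Round 1: Briarlake=25 Cedarfen=7 Dunmere=18 Juniper=15 → close Briarlake (overflow 10)
  25÷3 = 8 each, +1 to first 1
Round 2: Cedarfen=16 Dunmere=26 Juniper=23 → close Juniper (overflow 13)
  23÷2 = 11 each, +1 to first 1
Round 3: Cedarfen=28 Dunmere=37 → close Dunmere (overflow 23)
  37÷1 = 37 each, +1 to first 0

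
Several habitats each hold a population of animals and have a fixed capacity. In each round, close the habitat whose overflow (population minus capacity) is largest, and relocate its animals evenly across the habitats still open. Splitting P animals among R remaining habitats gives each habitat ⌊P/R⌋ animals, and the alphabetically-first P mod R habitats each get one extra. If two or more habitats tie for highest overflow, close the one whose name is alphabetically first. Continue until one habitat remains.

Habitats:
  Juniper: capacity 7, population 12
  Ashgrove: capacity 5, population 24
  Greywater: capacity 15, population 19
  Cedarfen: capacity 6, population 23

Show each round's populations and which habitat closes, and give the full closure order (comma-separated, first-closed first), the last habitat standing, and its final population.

Closure order: Ashgrove, Cedarfen, Greywater
Last habitat: Juniper with 78 animals

Round 1: Ashgrove=24 Cedarfen=23 Greywater=19 Juniper=12 → close Ashgrove (overflow 19)
  24÷3 = 8 each, +1 to first 0
Round 2: Cedarfen=31 Greywater=27 Juniper=20 → close Cedarfen (overflow 25)
  31÷2 = 15 each, +1 to first 1
Round 3: Greywater=43 Juniper=35 → close Greywater (overflow 28)
  43÷1 = 43 each, +1 to first 0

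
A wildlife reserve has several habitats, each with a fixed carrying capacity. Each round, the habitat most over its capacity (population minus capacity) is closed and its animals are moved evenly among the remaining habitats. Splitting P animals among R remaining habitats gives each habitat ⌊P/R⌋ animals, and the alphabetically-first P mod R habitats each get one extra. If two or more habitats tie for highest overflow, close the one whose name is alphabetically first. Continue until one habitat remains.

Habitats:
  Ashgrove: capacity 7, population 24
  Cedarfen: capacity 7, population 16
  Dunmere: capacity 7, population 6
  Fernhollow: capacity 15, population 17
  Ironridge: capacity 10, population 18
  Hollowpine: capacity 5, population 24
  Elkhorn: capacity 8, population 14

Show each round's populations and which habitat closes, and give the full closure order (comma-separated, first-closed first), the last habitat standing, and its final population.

Round 1: Ashgrove=24 Cedarfen=16 Dunmere=6 Elkhorn=14 Fernhollow=17 Hollowpine=24 Ironridge=18 → close Hollowpine (overflow 19)
  24÷6 = 4 each, +1 to first 0
Round 2: Ashgrove=28 Cedarfen=20 Dunmere=10 Elkhorn=18 Fernhollow=21 Ironridge=22 → close Ashgrove (overflow 21)
  28÷5 = 5 each, +1 to first 3
Round 3: Cedarfen=26 Dunmere=16 Elkhorn=24 Fernhollow=26 Ironridge=27 → close Cedarfen (overflow 19)
  26÷4 = 6 each, +1 to first 2
Round 4: Dunmere=23 Elkhorn=31 Fernhollow=32 Ironridge=33 → close Elkhorn (overflow 23)
  31÷3 = 10 each, +1 to first 1
Round 5: Dunmere=34 Fernhollow=42 Ironridge=43 → close Ironridge (overflow 33)
  43÷2 = 21 each, +1 to first 1
Round 6: Dunmere=56 Fernhollow=63 → close Dunmere (overflow 49)
  56÷1 = 56 each, +1 to first 0

Closure order: Hollowpine, Ashgrove, Cedarfen, Elkhorn, Ironridge, Dunmere
Last habitat: Fernhollow with 119 animals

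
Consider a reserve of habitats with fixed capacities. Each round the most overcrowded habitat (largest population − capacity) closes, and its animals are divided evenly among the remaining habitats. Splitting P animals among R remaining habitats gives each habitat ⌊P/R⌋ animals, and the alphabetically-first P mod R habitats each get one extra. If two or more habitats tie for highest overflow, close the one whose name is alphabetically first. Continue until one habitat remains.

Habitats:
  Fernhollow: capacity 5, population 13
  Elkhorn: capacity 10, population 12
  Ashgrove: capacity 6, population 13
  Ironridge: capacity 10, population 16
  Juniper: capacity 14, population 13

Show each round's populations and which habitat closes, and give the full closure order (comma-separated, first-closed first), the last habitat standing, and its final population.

Closure order: Fernhollow, Ashgrove, Ironridge, Elkhorn
Last habitat: Juniper with 67 animals

Round 1: Ashgrove=13 Elkhorn=12 Fernhollow=13 Ironridge=16 Juniper=13 → close Fernhollow (overflow 8)
  13÷4 = 3 each, +1 to first 1
Round 2: Ashgrove=17 Elkhorn=15 Ironridge=19 Juniper=16 → close Ashgrove (overflow 11)
  17÷3 = 5 each, +1 to first 2
Round 3: Elkhorn=21 Ironridge=25 Juniper=21 → close Ironridge (overflow 15)
  25÷2 = 12 each, +1 to first 1
Round 4: Elkhorn=34 Juniper=33 → close Elkhorn (overflow 24)
  34÷1 = 34 each, +1 to first 0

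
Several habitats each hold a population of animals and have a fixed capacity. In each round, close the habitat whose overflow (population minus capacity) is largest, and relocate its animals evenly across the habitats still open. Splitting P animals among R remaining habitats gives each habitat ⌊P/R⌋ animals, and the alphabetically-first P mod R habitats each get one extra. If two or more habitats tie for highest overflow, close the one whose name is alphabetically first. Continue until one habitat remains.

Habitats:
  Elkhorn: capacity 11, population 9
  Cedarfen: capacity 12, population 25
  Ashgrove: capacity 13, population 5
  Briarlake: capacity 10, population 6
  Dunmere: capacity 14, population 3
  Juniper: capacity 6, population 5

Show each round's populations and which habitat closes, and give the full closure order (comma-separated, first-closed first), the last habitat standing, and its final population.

Round 1: Ashgrove=5 Briarlake=6 Cedarfen=25 Dunmere=3 Elkhorn=9 Juniper=5 → close Cedarfen (overflow 13)
  25÷5 = 5 each, +1 to first 0
Round 2: Ashgrove=10 Briarlake=11 Dunmere=8 Elkhorn=14 Juniper=10 → close Juniper (overflow 4)
  10÷4 = 2 each, +1 to first 2
Round 3: Ashgrove=13 Briarlake=14 Dunmere=10 Elkhorn=16 → close Elkhorn (overflow 5)
  16÷3 = 5 each, +1 to first 1
Round 4: Ashgrove=19 Briarlake=19 Dunmere=15 → close Briarlake (overflow 9)
  19÷2 = 9 each, +1 to first 1
Round 5: Ashgrove=29 Dunmere=24 → close Ashgrove (overflow 16)
  29÷1 = 29 each, +1 to first 0

Closure order: Cedarfen, Juniper, Elkhorn, Briarlake, Ashgrove
Last habitat: Dunmere with 53 animals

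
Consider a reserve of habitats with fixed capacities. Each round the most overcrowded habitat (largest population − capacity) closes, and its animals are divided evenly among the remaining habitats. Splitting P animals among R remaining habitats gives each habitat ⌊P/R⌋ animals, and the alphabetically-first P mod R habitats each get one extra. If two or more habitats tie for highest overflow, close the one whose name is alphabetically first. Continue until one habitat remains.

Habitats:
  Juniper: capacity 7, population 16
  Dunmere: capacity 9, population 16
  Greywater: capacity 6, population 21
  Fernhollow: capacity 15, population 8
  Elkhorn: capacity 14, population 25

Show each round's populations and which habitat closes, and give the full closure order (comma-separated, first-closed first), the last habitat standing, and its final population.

Round 1: Dunmere=16 Elkhorn=25 Fernhollow=8 Greywater=21 Juniper=16 → close Greywater (overflow 15)
  21÷4 = 5 each, +1 to first 1
Round 2: Dunmere=22 Elkhorn=30 Fernhollow=13 Juniper=21 → close Elkhorn (overflow 16)
  30÷3 = 10 each, +1 to first 0
Round 3: Dunmere=32 Fernhollow=23 Juniper=31 → close Juniper (overflow 24)
  31÷2 = 15 each, +1 to first 1
Round 4: Dunmere=48 Fernhollow=38 → close Dunmere (overflow 39)
  48÷1 = 48 each, +1 to first 0

Closure order: Greywater, Elkhorn, Juniper, Dunmere
Last habitat: Fernhollow with 86 animals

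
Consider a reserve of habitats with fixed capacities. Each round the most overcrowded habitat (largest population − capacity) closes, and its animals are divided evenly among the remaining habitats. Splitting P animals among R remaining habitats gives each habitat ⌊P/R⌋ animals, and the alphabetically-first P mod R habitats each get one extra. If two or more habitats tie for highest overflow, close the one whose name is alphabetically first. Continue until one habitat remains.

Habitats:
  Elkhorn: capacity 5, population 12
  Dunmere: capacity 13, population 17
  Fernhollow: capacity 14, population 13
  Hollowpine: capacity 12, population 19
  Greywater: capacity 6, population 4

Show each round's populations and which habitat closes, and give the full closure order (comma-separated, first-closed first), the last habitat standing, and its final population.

Round 1: Dunmere=17 Elkhorn=12 Fernhollow=13 Greywater=4 Hollowpine=19 → close Elkhorn (overflow 7)
  12÷4 = 3 each, +1 to first 0
Round 2: Dunmere=20 Fernhollow=16 Greywater=7 Hollowpine=22 → close Hollowpine (overflow 10)
  22÷3 = 7 each, +1 to first 1
Round 3: Dunmere=28 Fernhollow=23 Greywater=14 → close Dunmere (overflow 15)
  28÷2 = 14 each, +1 to first 0
Round 4: Fernhollow=37 Greywater=28 → close Fernhollow (overflow 23)
  37÷1 = 37 each, +1 to first 0

Closure order: Elkhorn, Hollowpine, Dunmere, Fernhollow
Last habitat: Greywater with 65 animals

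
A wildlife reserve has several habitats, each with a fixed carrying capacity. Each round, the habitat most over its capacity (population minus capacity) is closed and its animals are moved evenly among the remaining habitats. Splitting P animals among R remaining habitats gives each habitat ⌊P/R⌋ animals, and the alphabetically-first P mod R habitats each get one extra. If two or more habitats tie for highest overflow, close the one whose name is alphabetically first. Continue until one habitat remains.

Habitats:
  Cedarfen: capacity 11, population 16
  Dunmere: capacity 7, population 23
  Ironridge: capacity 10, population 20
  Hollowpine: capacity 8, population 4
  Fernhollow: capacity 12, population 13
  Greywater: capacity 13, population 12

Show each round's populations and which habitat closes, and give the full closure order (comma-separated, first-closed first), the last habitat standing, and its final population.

Round 1: Cedarfen=16 Dunmere=23 Fernhollow=13 Greywater=12 Hollowpine=4 Ironridge=20 → close Dunmere (overflow 16)
  23÷5 = 4 each, +1 to first 3
Round 2: Cedarfen=21 Fernhollow=18 Greywater=17 Hollowpine=8 Ironridge=24 → close Ironridge (overflow 14)
  24÷4 = 6 each, +1 to first 0
Round 3: Cedarfen=27 Fernhollow=24 Greywater=23 Hollowpine=14 → close Cedarfen (overflow 16)
  27÷3 = 9 each, +1 to first 0
Round 4: Fernhollow=33 Greywater=32 Hollowpine=23 → close Fernhollow (overflow 21)
  33÷2 = 16 each, +1 to first 1
Round 5: Greywater=49 Hollowpine=39 → close Greywater (overflow 36)
  49÷1 = 49 each, +1 to first 0

Closure order: Dunmere, Ironridge, Cedarfen, Fernhollow, Greywater
Last habitat: Hollowpine with 88 animals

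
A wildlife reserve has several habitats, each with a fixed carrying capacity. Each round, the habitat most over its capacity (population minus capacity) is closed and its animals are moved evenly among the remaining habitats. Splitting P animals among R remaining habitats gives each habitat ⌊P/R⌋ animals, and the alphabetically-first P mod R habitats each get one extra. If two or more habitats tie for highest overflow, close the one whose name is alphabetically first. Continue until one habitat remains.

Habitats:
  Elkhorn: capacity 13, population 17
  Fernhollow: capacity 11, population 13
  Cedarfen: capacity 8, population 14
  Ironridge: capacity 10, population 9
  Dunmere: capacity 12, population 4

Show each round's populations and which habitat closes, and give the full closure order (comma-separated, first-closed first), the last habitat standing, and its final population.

Closure order: Cedarfen, Elkhorn, Fernhollow, Ironridge
Last habitat: Dunmere with 57 animals

Round 1: Cedarfen=14 Dunmere=4 Elkhorn=17 Fernhollow=13 Ironridge=9 → close Cedarfen (overflow 6)
  14÷4 = 3 each, +1 to first 2
Round 2: Dunmere=8 Elkhorn=21 Fernhollow=16 Ironridge=12 → close Elkhorn (overflow 8)
  21÷3 = 7 each, +1 to first 0
Round 3: Dunmere=15 Fernhollow=23 Ironridge=19 → close Fernhollow (overflow 12)
  23÷2 = 11 each, +1 to first 1
Round 4: Dunmere=27 Ironridge=30 → close Ironridge (overflow 20)
  30÷1 = 30 each, +1 to first 0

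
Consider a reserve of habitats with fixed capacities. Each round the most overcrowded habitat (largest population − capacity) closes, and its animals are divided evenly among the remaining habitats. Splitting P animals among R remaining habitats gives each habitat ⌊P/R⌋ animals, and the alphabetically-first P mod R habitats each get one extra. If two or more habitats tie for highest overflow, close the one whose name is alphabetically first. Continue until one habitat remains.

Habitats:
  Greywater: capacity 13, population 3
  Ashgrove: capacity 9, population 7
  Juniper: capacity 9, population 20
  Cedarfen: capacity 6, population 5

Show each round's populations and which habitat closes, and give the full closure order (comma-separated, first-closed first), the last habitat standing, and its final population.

Round 1: Ashgrove=7 Cedarfen=5 Greywater=3 Juniper=20 → close Juniper (overflow 11)
  20÷3 = 6 each, +1 to first 2
Round 2: Ashgrove=14 Cedarfen=12 Greywater=9 → close Cedarfen (overflow 6)
  12÷2 = 6 each, +1 to first 0
Round 3: Ashgrove=20 Greywater=15 → close Ashgrove (overflow 11)
  20÷1 = 20 each, +1 to first 0

Closure order: Juniper, Cedarfen, Ashgrove
Last habitat: Greywater with 35 animals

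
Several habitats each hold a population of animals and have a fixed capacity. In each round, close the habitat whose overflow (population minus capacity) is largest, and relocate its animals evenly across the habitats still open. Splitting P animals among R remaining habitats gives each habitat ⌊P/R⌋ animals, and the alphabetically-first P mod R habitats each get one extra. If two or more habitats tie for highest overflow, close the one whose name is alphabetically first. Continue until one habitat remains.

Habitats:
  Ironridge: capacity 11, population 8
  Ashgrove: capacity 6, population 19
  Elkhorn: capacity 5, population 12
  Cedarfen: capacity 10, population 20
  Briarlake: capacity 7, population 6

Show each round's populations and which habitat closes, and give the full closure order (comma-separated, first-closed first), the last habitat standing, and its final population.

Closure order: Ashgrove, Cedarfen, Elkhorn, Briarlake
Last habitat: Ironridge with 65 animals

Round 1: Ashgrove=19 Briarlake=6 Cedarfen=20 Elkhorn=12 Ironridge=8 → close Ashgrove (overflow 13)
  19÷4 = 4 each, +1 to first 3
Round 2: Briarlake=11 Cedarfen=25 Elkhorn=17 Ironridge=12 → close Cedarfen (overflow 15)
  25÷3 = 8 each, +1 to first 1
Round 3: Briarlake=20 Elkhorn=25 Ironridge=20 → close Elkhorn (overflow 20)
  25÷2 = 12 each, +1 to first 1
Round 4: Briarlake=33 Ironridge=32 → close Briarlake (overflow 26)
  33÷1 = 33 each, +1 to first 0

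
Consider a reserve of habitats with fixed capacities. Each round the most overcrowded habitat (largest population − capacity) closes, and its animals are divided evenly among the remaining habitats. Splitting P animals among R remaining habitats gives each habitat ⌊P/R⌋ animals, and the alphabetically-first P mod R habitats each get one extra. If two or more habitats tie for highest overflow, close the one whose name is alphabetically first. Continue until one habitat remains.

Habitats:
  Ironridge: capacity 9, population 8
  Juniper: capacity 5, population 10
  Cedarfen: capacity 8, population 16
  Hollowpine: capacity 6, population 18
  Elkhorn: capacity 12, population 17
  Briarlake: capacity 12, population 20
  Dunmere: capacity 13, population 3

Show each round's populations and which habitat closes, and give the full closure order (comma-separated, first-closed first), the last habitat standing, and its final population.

Round 1: Briarlake=20 Cedarfen=16 Dunmere=3 Elkhorn=17 Hollowpine=18 Ironridge=8 Juniper=10 → close Hollowpine (overflow 12)
  18÷6 = 3 each, +1 to first 0
Round 2: Briarlake=23 Cedarfen=19 Dunmere=6 Elkhorn=20 Ironridge=11 Juniper=13 → close Briarlake (overflow 11)
  23÷5 = 4 each, +1 to first 3
Round 3: Cedarfen=24 Dunmere=11 Elkhorn=25 Ironridge=15 Juniper=17 → close Cedarfen (overflow 16)
  24÷4 = 6 each, +1 to first 0
Round 4: Dunmere=17 Elkhorn=31 Ironridge=21 Juniper=23 → close Elkhorn (overflow 19)
  31÷3 = 10 each, +1 to first 1
Round 5: Dunmere=28 Ironridge=31 Juniper=33 → close Juniper (overflow 28)
  33÷2 = 16 each, +1 to first 1
Round 6: Dunmere=45 Ironridge=47 → close Ironridge (overflow 38)
  47÷1 = 47 each, +1 to first 0

Closure order: Hollowpine, Briarlake, Cedarfen, Elkhorn, Juniper, Ironridge
Last habitat: Dunmere with 92 animals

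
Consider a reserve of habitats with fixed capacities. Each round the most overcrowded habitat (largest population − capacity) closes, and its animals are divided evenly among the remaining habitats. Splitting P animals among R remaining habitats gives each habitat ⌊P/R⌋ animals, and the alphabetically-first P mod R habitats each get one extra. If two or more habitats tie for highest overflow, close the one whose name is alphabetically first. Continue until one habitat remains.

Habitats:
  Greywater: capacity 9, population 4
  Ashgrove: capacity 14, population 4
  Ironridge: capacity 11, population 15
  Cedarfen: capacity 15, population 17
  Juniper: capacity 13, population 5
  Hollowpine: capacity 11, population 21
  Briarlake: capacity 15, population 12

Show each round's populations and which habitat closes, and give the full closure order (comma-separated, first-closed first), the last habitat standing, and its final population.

Closure order: Hollowpine, Ironridge, Cedarfen, Briarlake, Greywater, Ashgrove
Last habitat: Juniper with 78 animals

Round 1: Ashgrove=4 Briarlake=12 Cedarfen=17 Greywater=4 Hollowpine=21 Ironridge=15 Juniper=5 → close Hollowpine (overflow 10)
  21÷6 = 3 each, +1 to first 3
Round 2: Ashgrove=8 Briarlake=16 Cedarfen=21 Greywater=7 Ironridge=18 Juniper=8 → close Ironridge (overflow 7)
  18÷5 = 3 each, +1 to first 3
Round 3: Ashgrove=12 Briarlake=20 Cedarfen=25 Greywater=10 Juniper=11 → close Cedarfen (overflow 10)
  25÷4 = 6 each, +1 to first 1
Round 4: Ashgrove=19 Briarlake=26 Greywater=16 Juniper=17 → close Briarlake (overflow 11)
  26÷3 = 8 each, +1 to first 2
Round 5: Ashgrove=28 Greywater=25 Juniper=25 → close Greywater (overflow 16)
  25÷2 = 12 each, +1 to first 1
Round 6: Ashgrove=41 Juniper=37 → close Ashgrove (overflow 27)
  41÷1 = 41 each, +1 to first 0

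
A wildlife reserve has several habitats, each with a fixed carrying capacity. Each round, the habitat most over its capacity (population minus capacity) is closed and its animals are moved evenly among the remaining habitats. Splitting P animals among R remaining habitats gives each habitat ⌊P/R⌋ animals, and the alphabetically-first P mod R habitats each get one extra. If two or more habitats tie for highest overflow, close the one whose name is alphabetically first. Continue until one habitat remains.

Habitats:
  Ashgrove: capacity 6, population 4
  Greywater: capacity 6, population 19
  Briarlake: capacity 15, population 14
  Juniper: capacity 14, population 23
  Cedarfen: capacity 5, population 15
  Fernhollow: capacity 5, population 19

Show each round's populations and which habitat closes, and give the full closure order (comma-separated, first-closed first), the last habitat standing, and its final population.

Closure order: Fernhollow, Greywater, Cedarfen, Juniper, Ashgrove
Last habitat: Briarlake with 94 animals

Round 1: Ashgrove=4 Briarlake=14 Cedarfen=15 Fernhollow=19 Greywater=19 Juniper=23 → close Fernhollow (overflow 14)
  19÷5 = 3 each, +1 to first 4
Round 2: Ashgrove=8 Briarlake=18 Cedarfen=19 Greywater=23 Juniper=26 → close Greywater (overflow 17)
  23÷4 = 5 each, +1 to first 3
Round 3: Ashgrove=14 Briarlake=24 Cedarfen=25 Juniper=31 → close Cedarfen (overflow 20)
  25÷3 = 8 each, +1 to first 1
Round 4: Ashgrove=23 Briarlake=32 Juniper=39 → close Juniper (overflow 25)
  39÷2 = 19 each, +1 to first 1
Round 5: Ashgrove=43 Briarlake=51 → close Ashgrove (overflow 37)
  43÷1 = 43 each, +1 to first 0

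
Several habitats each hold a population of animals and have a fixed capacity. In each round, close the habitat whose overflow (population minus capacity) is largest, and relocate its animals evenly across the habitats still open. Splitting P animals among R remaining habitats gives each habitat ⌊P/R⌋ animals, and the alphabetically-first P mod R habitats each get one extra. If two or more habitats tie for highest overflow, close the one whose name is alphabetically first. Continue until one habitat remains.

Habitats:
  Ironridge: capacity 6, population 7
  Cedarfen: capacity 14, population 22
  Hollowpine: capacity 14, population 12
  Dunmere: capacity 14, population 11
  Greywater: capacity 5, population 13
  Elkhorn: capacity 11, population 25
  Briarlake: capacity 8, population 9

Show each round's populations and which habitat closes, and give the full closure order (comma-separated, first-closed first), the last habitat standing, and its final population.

Closure order: Elkhorn, Cedarfen, Greywater, Briarlake, Ironridge, Dunmere
Last habitat: Hollowpine with 99 animals

Round 1: Briarlake=9 Cedarfen=22 Dunmere=11 Elkhorn=25 Greywater=13 Hollowpine=12 Ironridge=7 → close Elkhorn (overflow 14)
  25÷6 = 4 each, +1 to first 1
Round 2: Briarlake=14 Cedarfen=26 Dunmere=15 Greywater=17 Hollowpine=16 Ironridge=11 → close Cedarfen (overflow 12)
  26÷5 = 5 each, +1 to first 1
Round 3: Briarlake=20 Dunmere=20 Greywater=22 Hollowpine=21 Ironridge=16 → close Greywater (overflow 17)
  22÷4 = 5 each, +1 to first 2
Round 4: Briarlake=26 Dunmere=26 Hollowpine=26 Ironridge=21 → close Briarlake (overflow 18)
  26÷3 = 8 each, +1 to first 2
Round 5: Dunmere=35 Hollowpine=35 Ironridge=29 → close Ironridge (overflow 23)
  29÷2 = 14 each, +1 to first 1
Round 6: Dunmere=50 Hollowpine=49 → close Dunmere (overflow 36)
  50÷1 = 50 each, +1 to first 0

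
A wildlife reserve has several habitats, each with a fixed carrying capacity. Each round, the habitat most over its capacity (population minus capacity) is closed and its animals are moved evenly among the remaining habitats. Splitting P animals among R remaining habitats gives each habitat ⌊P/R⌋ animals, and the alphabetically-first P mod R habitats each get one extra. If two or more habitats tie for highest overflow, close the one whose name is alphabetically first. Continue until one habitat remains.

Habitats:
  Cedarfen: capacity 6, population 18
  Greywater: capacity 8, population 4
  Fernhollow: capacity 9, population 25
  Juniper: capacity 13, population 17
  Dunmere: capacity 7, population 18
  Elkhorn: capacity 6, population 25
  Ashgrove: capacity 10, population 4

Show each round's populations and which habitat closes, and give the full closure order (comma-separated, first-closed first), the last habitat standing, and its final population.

Closure order: Elkhorn, Fernhollow, Cedarfen, Dunmere, Juniper, Greywater
Last habitat: Ashgrove with 111 animals

Round 1: Ashgrove=4 Cedarfen=18 Dunmere=18 Elkhorn=25 Fernhollow=25 Greywater=4 Juniper=17 → close Elkhorn (overflow 19)
  25÷6 = 4 each, +1 to first 1
Round 2: Ashgrove=9 Cedarfen=22 Dunmere=22 Fernhollow=29 Greywater=8 Juniper=21 → close Fernhollow (overflow 20)
  29÷5 = 5 each, +1 to first 4
Round 3: Ashgrove=15 Cedarfen=28 Dunmere=28 Greywater=14 Juniper=26 → close Cedarfen (overflow 22)
  28÷4 = 7 each, +1 to first 0
Round 4: Ashgrove=22 Dunmere=35 Greywater=21 Juniper=33 → close Dunmere (overflow 28)
  35÷3 = 11 each, +1 to first 2
Round 5: Ashgrove=34 Greywater=33 Juniper=44 → close Juniper (overflow 31)
  44÷2 = 22 each, +1 to first 0
Round 6: Ashgrove=56 Greywater=55 → close Greywater (overflow 47)
  55÷1 = 55 each, +1 to first 0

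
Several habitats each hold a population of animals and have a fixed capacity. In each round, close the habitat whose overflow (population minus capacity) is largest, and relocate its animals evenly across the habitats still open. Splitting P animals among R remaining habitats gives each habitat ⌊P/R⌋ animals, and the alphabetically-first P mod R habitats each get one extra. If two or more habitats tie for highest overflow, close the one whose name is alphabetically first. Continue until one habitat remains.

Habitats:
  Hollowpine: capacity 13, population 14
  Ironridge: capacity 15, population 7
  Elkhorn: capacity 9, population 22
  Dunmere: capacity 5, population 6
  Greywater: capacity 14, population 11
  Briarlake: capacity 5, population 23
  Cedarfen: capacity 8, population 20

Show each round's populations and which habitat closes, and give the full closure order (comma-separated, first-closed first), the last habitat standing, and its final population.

Round 1: Briarlake=23 Cedarfen=20 Dunmere=6 Elkhorn=22 Greywater=11 Hollowpine=14 Ironridge=7 → close Briarlake (overflow 18)
  23÷6 = 3 each, +1 to first 5
Round 2: Cedarfen=24 Dunmere=10 Elkhorn=26 Greywater=15 Hollowpine=18 Ironridge=10 → close Elkhorn (overflow 17)
  26÷5 = 5 each, +1 to first 1
Round 3: Cedarfen=30 Dunmere=15 Greywater=20 Hollowpine=23 Ironridge=15 → close Cedarfen (overflow 22)
  30÷4 = 7 each, +1 to first 2
Round 4: Dunmere=23 Greywater=28 Hollowpine=30 Ironridge=22 → close Dunmere (overflow 18)
  23÷3 = 7 each, +1 to first 2
Round 5: Greywater=36 Hollowpine=38 Ironridge=29 → close Hollowpine (overflow 25)
  38÷2 = 19 each, +1 to first 0
Round 6: Greywater=55 Ironridge=48 → close Greywater (overflow 41)
  55÷1 = 55 each, +1 to first 0

Closure order: Briarlake, Elkhorn, Cedarfen, Dunmere, Hollowpine, Greywater
Last habitat: Ironridge with 103 animals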